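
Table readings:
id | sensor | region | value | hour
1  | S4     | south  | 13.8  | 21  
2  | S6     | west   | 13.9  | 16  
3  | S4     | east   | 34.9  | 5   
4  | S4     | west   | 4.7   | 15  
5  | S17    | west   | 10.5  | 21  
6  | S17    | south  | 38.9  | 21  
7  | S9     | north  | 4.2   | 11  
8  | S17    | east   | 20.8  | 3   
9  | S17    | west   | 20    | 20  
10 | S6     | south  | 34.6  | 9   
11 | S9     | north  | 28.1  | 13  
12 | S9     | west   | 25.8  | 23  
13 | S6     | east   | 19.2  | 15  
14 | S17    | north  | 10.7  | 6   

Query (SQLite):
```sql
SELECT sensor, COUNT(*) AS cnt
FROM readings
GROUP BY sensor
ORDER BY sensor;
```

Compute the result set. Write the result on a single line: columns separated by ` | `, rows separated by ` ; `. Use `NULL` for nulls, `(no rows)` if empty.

S17 | 5 ; S4 | 3 ; S6 | 3 ; S9 | 3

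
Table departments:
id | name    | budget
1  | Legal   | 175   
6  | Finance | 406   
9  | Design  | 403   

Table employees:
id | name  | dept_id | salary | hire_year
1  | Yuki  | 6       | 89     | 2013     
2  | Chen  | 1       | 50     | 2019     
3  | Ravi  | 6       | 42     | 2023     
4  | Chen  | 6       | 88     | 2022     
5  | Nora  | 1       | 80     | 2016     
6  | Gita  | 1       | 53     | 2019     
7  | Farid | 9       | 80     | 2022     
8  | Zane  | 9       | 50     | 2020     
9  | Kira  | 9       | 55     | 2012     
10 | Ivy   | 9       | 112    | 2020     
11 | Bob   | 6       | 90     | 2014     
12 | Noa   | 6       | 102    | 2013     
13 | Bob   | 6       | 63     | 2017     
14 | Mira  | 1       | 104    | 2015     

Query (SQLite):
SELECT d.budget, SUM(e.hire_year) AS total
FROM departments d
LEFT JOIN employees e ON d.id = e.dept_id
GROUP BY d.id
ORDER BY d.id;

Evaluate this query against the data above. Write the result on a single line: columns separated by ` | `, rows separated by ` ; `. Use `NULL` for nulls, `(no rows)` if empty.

175 | 8069 ; 406 | 12102 ; 403 | 8074

LEFT JOIN keeps every departments row; unmatched ones get NULL for employees columns.
Group by departments.id and compute SUM(e.hire_year). SUM over an all-NULL group is NULL.
  1: ids {2, 5, 6, 14} → SUM(e.hire_year)=8069
  6: ids {1, 3, 4, 11, 12, 13} → SUM(e.hire_year)=12102
  9: ids {7, 8, 9, 10} → SUM(e.hire_year)=8074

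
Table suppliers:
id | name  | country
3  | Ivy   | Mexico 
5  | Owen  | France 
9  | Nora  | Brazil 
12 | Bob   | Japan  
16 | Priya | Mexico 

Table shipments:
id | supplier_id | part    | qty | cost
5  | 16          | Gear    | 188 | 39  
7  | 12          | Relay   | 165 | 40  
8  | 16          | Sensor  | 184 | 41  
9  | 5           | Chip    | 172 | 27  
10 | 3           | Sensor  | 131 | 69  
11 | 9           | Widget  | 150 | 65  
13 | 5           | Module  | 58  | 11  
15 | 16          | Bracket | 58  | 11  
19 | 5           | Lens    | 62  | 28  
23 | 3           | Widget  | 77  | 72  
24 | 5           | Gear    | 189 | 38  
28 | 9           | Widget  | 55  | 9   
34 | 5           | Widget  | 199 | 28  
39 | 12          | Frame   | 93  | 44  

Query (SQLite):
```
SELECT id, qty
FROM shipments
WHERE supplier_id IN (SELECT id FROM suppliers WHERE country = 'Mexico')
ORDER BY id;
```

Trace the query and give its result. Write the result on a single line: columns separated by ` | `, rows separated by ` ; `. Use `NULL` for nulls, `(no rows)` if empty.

5 | 188 ; 8 | 184 ; 10 | 131 ; 15 | 58 ; 23 | 77

Inner query: suppliers.id where country = 'Mexico'.
Outer: keep shipments rows whose supplier_id is in that set.
Inner query → {3, 16}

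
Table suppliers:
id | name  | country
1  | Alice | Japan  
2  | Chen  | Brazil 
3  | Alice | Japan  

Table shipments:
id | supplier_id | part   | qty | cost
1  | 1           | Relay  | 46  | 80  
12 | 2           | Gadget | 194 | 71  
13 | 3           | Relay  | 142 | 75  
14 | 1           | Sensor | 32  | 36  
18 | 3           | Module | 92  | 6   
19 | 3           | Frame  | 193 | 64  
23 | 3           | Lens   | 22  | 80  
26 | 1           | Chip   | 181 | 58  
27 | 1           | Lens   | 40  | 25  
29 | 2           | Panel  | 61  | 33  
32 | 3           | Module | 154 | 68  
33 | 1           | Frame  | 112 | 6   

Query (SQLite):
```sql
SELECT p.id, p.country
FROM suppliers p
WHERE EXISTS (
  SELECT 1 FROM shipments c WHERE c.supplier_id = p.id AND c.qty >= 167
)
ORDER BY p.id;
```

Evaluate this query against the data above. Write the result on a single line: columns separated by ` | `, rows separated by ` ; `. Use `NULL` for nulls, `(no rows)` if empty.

For each suppliers row, check whether any shipments with matching supplier_id has qty >= 167.
Keep rows where that is true.

1 | Japan ; 2 | Brazil ; 3 | Japan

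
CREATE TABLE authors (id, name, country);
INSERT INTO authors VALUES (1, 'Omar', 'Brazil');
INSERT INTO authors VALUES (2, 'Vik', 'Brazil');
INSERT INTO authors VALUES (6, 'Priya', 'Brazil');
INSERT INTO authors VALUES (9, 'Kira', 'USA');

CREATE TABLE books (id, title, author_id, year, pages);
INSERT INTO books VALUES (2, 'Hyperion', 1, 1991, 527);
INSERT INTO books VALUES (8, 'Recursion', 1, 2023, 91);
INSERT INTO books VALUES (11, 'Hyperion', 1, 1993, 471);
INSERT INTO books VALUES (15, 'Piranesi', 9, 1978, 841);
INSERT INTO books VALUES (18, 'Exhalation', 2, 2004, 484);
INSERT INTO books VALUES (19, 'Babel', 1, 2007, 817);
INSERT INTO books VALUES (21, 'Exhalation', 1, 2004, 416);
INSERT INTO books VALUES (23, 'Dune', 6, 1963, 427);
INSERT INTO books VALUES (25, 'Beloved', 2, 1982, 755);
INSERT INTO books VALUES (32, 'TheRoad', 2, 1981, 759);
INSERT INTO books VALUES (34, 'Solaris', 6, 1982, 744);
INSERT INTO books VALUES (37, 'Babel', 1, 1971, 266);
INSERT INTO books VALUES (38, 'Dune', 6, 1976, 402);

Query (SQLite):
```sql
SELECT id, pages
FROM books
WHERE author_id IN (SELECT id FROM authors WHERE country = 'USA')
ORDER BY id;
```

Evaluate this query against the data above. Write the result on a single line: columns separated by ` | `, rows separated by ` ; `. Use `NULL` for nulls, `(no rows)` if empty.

Inner query: authors.id where country = 'USA'.
Outer: keep books rows whose author_id is in that set.
Inner query → {9}

15 | 841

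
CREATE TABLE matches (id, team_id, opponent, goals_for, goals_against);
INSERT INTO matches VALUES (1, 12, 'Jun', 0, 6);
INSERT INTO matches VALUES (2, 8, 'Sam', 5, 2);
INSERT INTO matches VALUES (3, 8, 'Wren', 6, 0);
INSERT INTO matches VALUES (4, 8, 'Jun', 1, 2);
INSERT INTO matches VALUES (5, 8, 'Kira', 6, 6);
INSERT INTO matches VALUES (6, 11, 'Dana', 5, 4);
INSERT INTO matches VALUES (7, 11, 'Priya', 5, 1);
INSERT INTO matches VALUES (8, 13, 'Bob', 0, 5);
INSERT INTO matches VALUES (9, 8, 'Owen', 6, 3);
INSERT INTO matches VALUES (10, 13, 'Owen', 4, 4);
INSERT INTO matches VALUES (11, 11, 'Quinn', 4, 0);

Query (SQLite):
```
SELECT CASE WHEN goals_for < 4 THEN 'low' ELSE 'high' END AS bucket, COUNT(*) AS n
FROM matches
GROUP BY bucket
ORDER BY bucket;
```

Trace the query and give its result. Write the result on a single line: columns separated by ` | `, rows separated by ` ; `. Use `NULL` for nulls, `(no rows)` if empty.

high | 8 ; low | 3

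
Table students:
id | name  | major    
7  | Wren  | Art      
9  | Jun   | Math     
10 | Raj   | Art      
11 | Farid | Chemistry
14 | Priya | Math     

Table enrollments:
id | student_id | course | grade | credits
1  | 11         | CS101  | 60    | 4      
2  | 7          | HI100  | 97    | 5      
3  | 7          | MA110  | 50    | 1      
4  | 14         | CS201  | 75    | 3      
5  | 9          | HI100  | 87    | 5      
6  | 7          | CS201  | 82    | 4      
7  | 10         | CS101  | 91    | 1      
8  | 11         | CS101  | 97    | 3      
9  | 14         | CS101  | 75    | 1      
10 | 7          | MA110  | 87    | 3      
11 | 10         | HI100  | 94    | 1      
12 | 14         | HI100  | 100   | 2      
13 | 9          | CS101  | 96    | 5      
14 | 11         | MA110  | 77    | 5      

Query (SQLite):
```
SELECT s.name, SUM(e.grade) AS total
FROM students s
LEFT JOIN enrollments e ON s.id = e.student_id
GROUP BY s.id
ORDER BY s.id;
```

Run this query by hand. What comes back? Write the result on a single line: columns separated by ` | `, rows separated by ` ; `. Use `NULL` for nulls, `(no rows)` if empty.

LEFT JOIN keeps every students row; unmatched ones get NULL for enrollments columns.
Group by students.id and compute SUM(e.grade). SUM over an all-NULL group is NULL.
  7: ids {2, 3, 6, 10} → SUM(e.grade)=316
  9: ids {5, 13} → SUM(e.grade)=183
  10: ids {7, 11} → SUM(e.grade)=185
  11: ids {1, 8, 14} → SUM(e.grade)=234
  14: ids {4, 9, 12} → SUM(e.grade)=250

Wren | 316 ; Jun | 183 ; Raj | 185 ; Farid | 234 ; Priya | 250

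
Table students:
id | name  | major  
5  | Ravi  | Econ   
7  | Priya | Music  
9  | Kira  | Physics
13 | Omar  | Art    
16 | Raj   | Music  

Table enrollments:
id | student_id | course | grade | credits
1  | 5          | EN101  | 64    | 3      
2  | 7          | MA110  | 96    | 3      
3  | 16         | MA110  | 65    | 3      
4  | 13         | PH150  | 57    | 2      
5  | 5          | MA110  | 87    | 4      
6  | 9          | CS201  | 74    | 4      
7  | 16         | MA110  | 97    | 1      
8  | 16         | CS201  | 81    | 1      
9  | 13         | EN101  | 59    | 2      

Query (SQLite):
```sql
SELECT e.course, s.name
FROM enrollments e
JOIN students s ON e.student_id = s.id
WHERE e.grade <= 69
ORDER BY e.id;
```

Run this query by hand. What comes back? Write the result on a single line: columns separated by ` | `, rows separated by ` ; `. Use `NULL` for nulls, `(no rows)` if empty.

EN101 | Ravi ; MA110 | Raj ; PH150 | Omar ; EN101 | Omar

Each enrollments row matches the students row where student_id = students.id.
Then keep rows with e.grade <= 69.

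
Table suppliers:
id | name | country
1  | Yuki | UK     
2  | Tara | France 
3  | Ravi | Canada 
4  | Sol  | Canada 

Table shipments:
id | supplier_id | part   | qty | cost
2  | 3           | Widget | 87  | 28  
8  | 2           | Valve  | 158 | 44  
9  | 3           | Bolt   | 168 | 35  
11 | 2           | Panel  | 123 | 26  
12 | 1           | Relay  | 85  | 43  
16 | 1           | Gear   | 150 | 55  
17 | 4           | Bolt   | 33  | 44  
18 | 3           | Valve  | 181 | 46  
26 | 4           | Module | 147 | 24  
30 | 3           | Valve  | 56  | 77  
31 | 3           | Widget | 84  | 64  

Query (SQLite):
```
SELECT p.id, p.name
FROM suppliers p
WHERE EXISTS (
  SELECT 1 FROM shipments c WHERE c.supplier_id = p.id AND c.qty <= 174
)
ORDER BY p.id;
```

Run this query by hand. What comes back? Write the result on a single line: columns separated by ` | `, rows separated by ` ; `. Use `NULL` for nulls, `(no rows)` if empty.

1 | Yuki ; 2 | Tara ; 3 | Ravi ; 4 | Sol

For each suppliers row, check whether any shipments with matching supplier_id has qty <= 174.
Keep rows where that is true.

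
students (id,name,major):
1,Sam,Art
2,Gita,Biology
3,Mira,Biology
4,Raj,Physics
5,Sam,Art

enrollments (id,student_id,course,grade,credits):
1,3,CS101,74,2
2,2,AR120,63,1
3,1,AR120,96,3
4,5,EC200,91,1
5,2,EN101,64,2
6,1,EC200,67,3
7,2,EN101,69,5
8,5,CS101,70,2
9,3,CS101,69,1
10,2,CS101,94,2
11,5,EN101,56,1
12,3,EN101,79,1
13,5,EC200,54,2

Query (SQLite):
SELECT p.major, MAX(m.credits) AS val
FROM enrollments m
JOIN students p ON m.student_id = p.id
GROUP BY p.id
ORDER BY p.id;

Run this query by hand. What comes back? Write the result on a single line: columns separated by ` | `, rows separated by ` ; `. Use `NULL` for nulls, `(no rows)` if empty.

Join each enrollments row to its students via student_id.
Group joined rows by students.id; compute MAX(m.credits) per group.
  1: ids {3, 6} → MAX(m.credits)=3
  2: ids {2, 5, 7, 10} → MAX(m.credits)=5
  3: ids {1, 9, 12} → MAX(m.credits)=2
  5: ids {4, 8, 11, 13} → MAX(m.credits)=2

Art | 3 ; Biology | 5 ; Biology | 2 ; Art | 2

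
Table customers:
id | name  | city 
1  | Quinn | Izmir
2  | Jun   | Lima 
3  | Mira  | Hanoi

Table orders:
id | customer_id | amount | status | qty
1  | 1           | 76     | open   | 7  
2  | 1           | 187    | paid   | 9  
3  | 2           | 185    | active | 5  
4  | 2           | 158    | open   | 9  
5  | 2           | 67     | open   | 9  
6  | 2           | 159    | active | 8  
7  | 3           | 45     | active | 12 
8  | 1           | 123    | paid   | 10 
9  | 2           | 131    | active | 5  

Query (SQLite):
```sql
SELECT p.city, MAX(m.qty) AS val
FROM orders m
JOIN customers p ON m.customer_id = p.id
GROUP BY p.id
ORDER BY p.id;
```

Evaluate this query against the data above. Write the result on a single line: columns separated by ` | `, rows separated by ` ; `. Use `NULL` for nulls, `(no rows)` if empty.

Join each orders row to its customers via customer_id.
Group joined rows by customers.id; compute MAX(m.qty) per group.
  1: ids {1, 2, 8} → MAX(m.qty)=10
  2: ids {3, 4, 5, 6, 9} → MAX(m.qty)=9
  3: ids {7} → MAX(m.qty)=12

Izmir | 10 ; Lima | 9 ; Hanoi | 12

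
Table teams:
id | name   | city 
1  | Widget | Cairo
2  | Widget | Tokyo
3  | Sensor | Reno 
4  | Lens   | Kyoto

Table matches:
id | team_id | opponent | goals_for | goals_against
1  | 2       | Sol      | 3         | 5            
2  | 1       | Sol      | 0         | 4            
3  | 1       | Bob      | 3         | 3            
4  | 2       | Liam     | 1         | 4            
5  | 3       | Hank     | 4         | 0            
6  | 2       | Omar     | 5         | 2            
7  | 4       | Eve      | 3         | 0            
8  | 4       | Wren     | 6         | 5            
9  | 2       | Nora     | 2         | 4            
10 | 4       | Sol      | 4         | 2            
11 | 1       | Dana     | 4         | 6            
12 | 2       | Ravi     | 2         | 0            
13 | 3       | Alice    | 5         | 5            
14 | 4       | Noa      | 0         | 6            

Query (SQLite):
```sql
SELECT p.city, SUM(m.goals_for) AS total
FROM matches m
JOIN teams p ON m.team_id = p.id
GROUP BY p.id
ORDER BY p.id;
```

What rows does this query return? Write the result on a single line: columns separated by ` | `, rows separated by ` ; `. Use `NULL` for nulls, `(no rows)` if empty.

Cairo | 7 ; Tokyo | 13 ; Reno | 9 ; Kyoto | 13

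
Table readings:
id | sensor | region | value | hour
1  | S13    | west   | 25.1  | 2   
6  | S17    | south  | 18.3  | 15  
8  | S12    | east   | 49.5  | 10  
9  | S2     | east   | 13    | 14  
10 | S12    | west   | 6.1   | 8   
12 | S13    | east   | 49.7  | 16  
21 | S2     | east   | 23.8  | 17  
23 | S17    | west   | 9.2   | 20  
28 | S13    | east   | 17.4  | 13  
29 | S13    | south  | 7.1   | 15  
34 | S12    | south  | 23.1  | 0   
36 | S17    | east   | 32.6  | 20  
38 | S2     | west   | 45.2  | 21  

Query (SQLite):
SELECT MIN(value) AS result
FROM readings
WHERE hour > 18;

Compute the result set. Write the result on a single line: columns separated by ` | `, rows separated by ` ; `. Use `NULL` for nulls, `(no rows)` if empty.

9.2

Rows where hour > 18 → value values: [9.2, 32.6, 45.2].
MIN of non-NULL values = 9.2.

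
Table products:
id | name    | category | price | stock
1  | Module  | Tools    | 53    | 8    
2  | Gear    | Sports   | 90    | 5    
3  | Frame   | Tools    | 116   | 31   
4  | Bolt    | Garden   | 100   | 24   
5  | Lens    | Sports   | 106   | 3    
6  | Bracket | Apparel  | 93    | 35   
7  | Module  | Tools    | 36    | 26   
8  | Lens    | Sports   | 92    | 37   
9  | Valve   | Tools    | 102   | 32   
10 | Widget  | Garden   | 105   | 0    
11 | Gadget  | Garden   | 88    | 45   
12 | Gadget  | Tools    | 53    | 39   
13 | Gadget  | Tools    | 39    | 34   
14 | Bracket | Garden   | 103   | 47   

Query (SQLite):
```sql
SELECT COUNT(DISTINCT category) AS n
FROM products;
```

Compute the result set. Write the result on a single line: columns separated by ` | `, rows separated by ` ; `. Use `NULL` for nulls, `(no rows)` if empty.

4

Count distinct non-NULL category values.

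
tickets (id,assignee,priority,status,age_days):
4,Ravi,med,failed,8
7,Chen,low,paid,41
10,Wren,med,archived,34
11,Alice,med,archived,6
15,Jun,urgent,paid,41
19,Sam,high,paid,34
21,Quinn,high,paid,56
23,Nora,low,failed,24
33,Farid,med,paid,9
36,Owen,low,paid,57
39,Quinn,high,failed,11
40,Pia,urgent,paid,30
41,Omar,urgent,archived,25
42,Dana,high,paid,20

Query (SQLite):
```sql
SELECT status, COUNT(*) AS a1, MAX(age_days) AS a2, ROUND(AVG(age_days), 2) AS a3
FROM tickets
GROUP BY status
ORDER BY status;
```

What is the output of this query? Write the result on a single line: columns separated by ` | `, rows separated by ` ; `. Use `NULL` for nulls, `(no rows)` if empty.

archived | 3 | 34 | 21.67 ; failed | 3 | 24 | 14.33 ; paid | 8 | 57 | 36

Group tickets by status.
Per group compute: COUNT(*), MAX(age_days), ROUND(AVG(age_days), 2).
  archived: ids {10, 11, 41} → COUNT(*)=3, MAX(age_days)=34, ROUND(AVG(age_days), 2)=21.67
  failed: ids {4, 23, 39} → COUNT(*)=3, MAX(age_days)=24, ROUND(AVG(age_days), 2)=14.33
  paid: ids {7, 15, 19, 21, 33, 36, 40, 42} → COUNT(*)=8, MAX(age_days)=57, ROUND(AVG(age_days), 2)=36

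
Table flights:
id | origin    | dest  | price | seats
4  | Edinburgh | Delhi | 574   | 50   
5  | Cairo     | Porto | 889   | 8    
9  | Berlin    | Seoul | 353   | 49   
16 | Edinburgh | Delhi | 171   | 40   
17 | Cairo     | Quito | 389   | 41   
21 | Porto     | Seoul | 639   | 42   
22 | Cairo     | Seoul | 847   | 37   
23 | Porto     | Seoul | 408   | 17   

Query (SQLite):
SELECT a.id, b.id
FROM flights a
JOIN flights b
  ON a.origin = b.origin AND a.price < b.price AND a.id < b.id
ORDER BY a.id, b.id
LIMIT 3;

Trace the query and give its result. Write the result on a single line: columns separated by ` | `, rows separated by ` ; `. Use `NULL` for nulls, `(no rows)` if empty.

17 | 22

Pairs (a,b) with same origin, a.price < b.price, a.id < b.id.
origin groups: Berlin:{9} Cairo:{5,17,22} Edinburgh:{4,16} Porto:{21,23}
Ordered by (a.id, b.id); first 3.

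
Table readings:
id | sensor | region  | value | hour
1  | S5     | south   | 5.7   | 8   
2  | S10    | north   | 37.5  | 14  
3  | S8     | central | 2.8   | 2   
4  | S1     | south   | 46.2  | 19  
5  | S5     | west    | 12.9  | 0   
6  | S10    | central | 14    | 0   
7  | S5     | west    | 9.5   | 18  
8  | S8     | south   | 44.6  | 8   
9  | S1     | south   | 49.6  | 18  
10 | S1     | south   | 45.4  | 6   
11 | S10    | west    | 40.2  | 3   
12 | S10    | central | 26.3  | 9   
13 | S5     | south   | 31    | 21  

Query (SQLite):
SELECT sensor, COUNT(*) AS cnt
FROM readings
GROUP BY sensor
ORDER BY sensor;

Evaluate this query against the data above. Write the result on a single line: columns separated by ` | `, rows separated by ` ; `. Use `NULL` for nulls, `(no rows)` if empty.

S1 | 3 ; S10 | 4 ; S5 | 4 ; S8 | 2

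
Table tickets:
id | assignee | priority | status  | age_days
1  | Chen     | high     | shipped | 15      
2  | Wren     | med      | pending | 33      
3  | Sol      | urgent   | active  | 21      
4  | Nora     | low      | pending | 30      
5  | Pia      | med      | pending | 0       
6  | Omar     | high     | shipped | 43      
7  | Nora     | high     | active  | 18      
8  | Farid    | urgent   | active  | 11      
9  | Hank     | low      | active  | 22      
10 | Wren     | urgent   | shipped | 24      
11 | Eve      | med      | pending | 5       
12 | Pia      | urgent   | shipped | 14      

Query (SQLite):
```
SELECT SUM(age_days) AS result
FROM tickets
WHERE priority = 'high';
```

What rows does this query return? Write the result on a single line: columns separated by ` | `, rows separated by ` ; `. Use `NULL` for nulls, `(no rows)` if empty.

Rows where priority='high' → age_days values: [15, 43, 18].
SUM of non-NULL values = 76.

76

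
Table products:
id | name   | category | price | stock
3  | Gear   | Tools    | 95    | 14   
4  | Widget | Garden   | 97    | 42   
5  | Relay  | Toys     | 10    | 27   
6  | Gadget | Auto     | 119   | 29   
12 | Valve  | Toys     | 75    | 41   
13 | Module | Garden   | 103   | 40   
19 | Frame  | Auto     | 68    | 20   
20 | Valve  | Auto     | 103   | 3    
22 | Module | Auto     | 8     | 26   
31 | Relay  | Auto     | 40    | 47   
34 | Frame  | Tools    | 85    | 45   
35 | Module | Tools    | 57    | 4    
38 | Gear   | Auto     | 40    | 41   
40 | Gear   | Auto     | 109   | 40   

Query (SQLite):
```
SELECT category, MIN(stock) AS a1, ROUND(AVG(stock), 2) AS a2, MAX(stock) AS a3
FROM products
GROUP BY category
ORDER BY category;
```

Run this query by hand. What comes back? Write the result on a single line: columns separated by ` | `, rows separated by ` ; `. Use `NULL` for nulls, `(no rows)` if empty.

Auto | 3 | 29.43 | 47 ; Garden | 40 | 41 | 42 ; Tools | 4 | 21 | 45 ; Toys | 27 | 34 | 41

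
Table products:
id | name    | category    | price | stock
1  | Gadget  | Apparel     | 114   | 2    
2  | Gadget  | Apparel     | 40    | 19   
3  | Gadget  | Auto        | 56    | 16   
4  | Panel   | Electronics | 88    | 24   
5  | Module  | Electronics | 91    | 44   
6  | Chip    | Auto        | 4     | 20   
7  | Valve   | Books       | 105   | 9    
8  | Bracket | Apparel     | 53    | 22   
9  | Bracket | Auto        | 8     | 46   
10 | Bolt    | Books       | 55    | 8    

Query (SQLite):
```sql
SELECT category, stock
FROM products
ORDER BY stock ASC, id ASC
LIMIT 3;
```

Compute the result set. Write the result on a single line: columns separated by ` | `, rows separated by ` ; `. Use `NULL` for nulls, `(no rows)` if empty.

Sort by stock asc, tiebreak id asc: (2, id=1), (8, id=10), (9, id=7), (16, id=3), (19, id=2), (20, id=6) …. Take first 3.

Apparel | 2 ; Books | 8 ; Books | 9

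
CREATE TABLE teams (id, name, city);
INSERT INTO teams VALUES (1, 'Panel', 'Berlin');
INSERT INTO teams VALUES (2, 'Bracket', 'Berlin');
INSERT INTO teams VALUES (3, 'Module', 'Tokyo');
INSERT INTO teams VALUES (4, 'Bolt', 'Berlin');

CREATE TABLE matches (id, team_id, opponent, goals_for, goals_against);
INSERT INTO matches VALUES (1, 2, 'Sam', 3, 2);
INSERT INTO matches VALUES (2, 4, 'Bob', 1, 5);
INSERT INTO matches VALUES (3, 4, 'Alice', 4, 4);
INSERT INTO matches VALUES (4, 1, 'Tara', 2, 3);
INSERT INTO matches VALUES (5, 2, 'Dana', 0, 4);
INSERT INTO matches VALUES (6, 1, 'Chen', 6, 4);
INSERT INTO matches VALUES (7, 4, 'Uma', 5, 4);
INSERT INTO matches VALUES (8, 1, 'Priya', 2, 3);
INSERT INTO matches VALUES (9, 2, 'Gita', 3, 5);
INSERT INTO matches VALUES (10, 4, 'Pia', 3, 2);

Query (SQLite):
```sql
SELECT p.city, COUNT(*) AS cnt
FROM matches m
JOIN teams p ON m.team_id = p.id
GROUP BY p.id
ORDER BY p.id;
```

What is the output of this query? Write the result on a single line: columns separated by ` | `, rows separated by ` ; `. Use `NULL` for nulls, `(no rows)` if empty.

Berlin | 3 ; Berlin | 3 ; Berlin | 4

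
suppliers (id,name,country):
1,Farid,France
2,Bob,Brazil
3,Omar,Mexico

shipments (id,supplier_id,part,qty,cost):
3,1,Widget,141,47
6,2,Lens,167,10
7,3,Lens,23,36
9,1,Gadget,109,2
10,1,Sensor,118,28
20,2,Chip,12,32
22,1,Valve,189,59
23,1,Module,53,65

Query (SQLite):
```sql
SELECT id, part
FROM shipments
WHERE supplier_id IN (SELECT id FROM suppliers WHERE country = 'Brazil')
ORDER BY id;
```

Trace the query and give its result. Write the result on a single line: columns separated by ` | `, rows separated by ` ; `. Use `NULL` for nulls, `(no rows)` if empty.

6 | Lens ; 20 | Chip

Inner query: suppliers.id where country = 'Brazil'.
Outer: keep shipments rows whose supplier_id is in that set.
Inner query → {2}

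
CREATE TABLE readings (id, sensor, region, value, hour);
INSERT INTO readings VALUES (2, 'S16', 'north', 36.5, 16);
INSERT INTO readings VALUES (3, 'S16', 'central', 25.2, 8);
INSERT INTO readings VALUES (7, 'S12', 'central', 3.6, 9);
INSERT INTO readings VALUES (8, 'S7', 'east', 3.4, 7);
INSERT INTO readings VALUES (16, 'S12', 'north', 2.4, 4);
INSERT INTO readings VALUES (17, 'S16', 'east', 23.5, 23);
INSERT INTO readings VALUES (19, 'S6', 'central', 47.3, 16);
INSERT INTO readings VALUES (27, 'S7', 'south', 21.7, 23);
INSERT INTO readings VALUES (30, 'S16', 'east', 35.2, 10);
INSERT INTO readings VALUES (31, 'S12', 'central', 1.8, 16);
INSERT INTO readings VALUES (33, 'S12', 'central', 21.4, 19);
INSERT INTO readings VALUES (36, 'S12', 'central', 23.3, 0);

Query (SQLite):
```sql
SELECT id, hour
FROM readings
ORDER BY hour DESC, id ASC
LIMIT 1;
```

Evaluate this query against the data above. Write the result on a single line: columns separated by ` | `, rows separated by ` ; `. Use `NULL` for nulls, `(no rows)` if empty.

Sort by hour desc, tiebreak id asc: (23, id=17), (23, id=27), (19, id=33), (16, id=2) …. Take first 1.

17 | 23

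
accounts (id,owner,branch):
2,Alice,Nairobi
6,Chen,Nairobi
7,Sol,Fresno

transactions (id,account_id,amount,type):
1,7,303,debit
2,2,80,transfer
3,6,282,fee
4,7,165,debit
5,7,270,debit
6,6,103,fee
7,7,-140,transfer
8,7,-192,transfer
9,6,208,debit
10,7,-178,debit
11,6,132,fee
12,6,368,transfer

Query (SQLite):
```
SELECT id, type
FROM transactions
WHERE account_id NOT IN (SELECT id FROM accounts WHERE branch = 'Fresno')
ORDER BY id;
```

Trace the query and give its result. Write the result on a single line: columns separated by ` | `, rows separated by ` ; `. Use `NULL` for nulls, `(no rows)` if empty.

2 | transfer ; 3 | fee ; 6 | fee ; 9 | debit ; 11 | fee ; 12 | transfer

Inner query: accounts.id where branch = 'Fresno'.
Outer: keep transactions rows whose account_id is not in that set.
Inner query → {7}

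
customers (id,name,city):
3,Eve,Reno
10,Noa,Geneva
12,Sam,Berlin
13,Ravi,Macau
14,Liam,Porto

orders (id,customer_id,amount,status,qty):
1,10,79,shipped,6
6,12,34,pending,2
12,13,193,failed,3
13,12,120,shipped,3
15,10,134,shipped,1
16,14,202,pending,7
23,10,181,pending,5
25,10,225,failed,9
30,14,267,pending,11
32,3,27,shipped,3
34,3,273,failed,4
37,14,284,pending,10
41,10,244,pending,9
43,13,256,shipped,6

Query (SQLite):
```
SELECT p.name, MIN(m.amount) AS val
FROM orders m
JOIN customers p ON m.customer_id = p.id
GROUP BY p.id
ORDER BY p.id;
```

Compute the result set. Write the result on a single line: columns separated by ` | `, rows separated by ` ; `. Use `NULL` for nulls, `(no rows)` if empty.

Join each orders row to its customers via customer_id.
Group joined rows by customers.id; compute MIN(m.amount) per group.
  3: ids {32, 34} → MIN(m.amount)=27
  10: ids {1, 15, 23, 25, 41} → MIN(m.amount)=79
  12: ids {6, 13} → MIN(m.amount)=34
  13: ids {12, 43} → MIN(m.amount)=193
  14: ids {16, 30, 37} → MIN(m.amount)=202

Eve | 27 ; Noa | 79 ; Sam | 34 ; Ravi | 193 ; Liam | 202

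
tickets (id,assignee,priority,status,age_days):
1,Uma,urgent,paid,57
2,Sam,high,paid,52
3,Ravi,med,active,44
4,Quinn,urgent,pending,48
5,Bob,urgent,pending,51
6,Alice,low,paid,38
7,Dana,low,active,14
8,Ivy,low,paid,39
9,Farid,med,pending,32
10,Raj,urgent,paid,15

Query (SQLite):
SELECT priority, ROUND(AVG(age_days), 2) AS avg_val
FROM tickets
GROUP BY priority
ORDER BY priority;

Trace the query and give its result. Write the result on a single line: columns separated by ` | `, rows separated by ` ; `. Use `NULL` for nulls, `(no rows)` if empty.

high | 52 ; low | 30.33 ; med | 38 ; urgent | 42.75

Partition tickets by priority; compute ROUND(AVG(age_days), 2) within each group.
  high: ids {2} → ROUND(AVG(age_days), 2)=52
  low: ids {6, 7, 8} → ROUND(AVG(age_days), 2)=30.33
  med: ids {3, 9} → ROUND(AVG(age_days), 2)=38
  urgent: ids {1, 4, 5, 10} → ROUND(AVG(age_days), 2)=42.75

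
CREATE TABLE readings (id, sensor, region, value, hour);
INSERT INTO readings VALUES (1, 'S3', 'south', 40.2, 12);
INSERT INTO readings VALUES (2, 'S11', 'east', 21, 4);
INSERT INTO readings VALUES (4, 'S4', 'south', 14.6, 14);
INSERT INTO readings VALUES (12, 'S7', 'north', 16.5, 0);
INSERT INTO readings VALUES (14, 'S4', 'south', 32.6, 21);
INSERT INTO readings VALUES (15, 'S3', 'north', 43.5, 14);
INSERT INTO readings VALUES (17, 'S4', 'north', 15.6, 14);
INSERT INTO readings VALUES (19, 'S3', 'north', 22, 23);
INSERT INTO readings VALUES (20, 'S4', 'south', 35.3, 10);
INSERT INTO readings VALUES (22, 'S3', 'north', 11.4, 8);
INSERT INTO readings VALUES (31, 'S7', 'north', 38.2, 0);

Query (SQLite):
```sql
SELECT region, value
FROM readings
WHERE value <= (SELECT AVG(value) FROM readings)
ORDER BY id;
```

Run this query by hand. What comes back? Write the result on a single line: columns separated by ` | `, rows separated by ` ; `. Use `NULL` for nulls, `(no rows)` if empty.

Scalar subquery: AVG(value) over all readings rows = 26.445455 (≈; comparison uses full precision).
Keep rows where value <= that value.

east | 21 ; south | 14.6 ; north | 16.5 ; north | 15.6 ; north | 22 ; north | 11.4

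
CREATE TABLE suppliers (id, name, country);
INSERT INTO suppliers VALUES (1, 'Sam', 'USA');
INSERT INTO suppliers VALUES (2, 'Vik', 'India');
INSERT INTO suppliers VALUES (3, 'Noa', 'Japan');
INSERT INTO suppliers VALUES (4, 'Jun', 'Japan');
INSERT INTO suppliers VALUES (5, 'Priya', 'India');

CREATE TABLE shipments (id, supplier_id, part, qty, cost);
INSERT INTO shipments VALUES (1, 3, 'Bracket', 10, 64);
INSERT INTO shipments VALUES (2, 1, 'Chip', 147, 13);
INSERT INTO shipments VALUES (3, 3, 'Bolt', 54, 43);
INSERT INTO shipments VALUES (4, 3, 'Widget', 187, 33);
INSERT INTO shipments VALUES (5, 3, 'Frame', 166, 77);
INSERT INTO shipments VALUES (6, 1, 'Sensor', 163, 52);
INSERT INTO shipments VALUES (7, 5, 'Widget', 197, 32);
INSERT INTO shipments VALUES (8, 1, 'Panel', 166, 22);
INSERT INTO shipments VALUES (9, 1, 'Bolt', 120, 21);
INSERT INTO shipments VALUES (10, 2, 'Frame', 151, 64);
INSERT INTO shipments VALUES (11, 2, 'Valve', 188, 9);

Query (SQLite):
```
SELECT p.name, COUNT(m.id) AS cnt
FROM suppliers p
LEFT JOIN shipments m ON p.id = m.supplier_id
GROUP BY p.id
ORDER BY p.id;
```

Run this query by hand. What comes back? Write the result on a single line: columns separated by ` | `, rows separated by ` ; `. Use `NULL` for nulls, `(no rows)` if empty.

LEFT JOIN keeps every suppliers row; unmatched ones get NULL for shipments columns.
Group by suppliers.id and compute COUNT(m.id). COUNT(col) of an all-NULL group is 0.
  1: ids {2, 6, 8, 9} → COUNT(m.id)=4
  2: ids {10, 11} → COUNT(m.id)=2
  3: ids {1, 3, 4, 5} → COUNT(m.id)=4
  4: ids {—} → COUNT(m.id)=0
  5: ids {7} → COUNT(m.id)=1

Sam | 4 ; Vik | 2 ; Noa | 4 ; Jun | 0 ; Priya | 1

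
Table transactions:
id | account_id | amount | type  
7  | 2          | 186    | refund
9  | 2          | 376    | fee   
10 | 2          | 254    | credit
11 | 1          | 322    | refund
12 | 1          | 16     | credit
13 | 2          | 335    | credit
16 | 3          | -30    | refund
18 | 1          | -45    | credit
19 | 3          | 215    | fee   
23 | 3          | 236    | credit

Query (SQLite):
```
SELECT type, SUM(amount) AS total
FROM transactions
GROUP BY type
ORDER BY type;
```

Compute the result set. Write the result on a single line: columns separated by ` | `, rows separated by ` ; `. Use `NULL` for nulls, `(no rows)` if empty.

credit | 796 ; fee | 591 ; refund | 478

Partition transactions by type; compute SUM(amount) within each group.
  credit: ids {10, 12, 13, 18, 23} → SUM(amount)=796
  fee: ids {9, 19} → SUM(amount)=591
  refund: ids {7, 11, 16} → SUM(amount)=478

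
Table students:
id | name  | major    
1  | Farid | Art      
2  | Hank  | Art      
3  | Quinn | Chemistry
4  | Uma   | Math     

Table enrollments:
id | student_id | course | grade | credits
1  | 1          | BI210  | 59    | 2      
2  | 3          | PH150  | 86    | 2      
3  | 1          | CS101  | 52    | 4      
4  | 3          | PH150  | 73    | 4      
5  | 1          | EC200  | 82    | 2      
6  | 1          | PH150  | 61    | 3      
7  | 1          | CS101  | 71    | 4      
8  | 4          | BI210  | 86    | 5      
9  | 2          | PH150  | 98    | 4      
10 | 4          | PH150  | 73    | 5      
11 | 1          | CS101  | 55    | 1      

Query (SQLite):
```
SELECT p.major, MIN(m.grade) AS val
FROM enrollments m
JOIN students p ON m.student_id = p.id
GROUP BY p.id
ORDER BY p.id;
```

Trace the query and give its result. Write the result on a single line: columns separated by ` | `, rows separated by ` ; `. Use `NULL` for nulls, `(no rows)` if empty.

Art | 52 ; Art | 98 ; Chemistry | 73 ; Math | 73

Join each enrollments row to its students via student_id.
Group joined rows by students.id; compute MIN(m.grade) per group.
  1: ids {1, 3, 5, 6, 7, 11} → MIN(m.grade)=52
  2: ids {9} → MIN(m.grade)=98
  3: ids {2, 4} → MIN(m.grade)=73
  4: ids {8, 10} → MIN(m.grade)=73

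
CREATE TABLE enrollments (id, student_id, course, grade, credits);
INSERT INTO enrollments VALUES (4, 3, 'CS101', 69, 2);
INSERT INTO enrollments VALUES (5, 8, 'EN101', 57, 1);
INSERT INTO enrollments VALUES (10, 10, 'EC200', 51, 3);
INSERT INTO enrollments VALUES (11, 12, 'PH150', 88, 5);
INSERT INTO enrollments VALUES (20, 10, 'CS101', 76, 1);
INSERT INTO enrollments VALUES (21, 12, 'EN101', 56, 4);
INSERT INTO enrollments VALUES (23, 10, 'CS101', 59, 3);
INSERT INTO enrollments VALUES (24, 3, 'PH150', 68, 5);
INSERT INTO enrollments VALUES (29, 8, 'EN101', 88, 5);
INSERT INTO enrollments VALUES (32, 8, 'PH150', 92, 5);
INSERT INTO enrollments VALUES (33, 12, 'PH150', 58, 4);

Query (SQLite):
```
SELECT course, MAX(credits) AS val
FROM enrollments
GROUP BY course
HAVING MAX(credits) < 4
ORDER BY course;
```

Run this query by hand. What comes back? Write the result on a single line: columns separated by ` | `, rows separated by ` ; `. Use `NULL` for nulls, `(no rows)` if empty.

Partition enrollments by course; compute MAX(credits) within each group.
HAVING: keep groups where MAX(credits) < 4.
  CS101: ids {4, 20, 23} → MAX(credits)=3
  EC200: ids {10} → MAX(credits)=3
  EN101: ids {5, 21, 29} → MAX(credits)=5
  PH150: ids {11, 24, 32, 33} → MAX(credits)=5

CS101 | 3 ; EC200 | 3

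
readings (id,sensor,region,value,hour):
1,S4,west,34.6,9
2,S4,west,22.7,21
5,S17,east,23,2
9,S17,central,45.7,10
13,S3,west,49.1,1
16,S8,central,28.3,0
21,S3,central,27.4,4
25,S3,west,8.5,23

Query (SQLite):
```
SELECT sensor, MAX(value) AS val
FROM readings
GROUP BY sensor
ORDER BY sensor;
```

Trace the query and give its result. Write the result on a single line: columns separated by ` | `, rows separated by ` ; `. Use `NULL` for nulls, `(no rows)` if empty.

Partition readings by sensor; compute MAX(value) within each group.
  S17: ids {5, 9} → MAX(value)=45.7
  S3: ids {13, 21, 25} → MAX(value)=49.1
  S4: ids {1, 2} → MAX(value)=34.6
  S8: ids {16} → MAX(value)=28.3

S17 | 45.7 ; S3 | 49.1 ; S4 | 34.6 ; S8 | 28.3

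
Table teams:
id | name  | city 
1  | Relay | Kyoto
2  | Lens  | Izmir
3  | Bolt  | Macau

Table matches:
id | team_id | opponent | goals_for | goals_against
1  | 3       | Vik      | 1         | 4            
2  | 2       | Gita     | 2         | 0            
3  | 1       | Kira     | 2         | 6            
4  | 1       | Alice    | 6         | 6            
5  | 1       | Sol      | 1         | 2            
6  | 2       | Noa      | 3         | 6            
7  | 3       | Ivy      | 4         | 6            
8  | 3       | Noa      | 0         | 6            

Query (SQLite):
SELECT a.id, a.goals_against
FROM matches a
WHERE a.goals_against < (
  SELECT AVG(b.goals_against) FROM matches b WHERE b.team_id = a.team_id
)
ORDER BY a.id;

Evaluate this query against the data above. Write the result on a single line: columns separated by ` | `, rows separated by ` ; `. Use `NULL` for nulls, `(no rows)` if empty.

For each matches row a, compute AVG(goals_against) over rows sharing a.team_id.
Keep row a if a.goals_against < that per-group AVG.
  team_id=1: AVG(goals_against) = 4.666667
  team_id=2: AVG(goals_against) = 3.0
  team_id=3: AVG(goals_against) = 5.333333

1 | 4 ; 2 | 0 ; 5 | 2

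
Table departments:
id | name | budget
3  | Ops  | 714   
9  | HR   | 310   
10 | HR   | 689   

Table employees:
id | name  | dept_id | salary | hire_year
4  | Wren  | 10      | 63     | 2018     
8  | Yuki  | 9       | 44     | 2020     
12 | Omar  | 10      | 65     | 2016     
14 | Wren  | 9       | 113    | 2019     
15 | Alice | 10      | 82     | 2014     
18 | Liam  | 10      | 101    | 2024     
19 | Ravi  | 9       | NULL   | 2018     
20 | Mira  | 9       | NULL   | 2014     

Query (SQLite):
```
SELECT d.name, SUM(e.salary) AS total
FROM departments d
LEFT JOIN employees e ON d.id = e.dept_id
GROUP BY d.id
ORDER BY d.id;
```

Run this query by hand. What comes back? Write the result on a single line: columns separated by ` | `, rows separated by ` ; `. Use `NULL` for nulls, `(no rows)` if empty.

Ops | NULL ; HR | 157 ; HR | 311

LEFT JOIN keeps every departments row; unmatched ones get NULL for employees columns.
Group by departments.id and compute SUM(e.salary). SUM over an all-NULL group is NULL.
  3: ids {—} → SUM(e.salary)=NULL
  9: ids {8, 14, 19, 20} → SUM(e.salary)=157
  10: ids {4, 12, 15, 18} → SUM(e.salary)=311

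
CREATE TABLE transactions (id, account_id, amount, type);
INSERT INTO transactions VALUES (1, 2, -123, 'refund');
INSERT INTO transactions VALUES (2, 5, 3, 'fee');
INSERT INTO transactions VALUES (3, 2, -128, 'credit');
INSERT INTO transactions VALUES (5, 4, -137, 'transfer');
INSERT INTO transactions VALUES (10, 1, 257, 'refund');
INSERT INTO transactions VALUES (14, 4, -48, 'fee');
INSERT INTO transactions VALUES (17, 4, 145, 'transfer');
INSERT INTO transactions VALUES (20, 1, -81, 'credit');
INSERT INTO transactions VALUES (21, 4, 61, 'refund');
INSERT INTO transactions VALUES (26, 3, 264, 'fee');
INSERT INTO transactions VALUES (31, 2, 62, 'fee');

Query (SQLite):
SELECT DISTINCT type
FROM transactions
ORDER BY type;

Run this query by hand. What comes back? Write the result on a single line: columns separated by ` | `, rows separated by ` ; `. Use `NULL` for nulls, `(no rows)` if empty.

Collect distinct type values from transactions.

credit ; fee ; refund ; transfer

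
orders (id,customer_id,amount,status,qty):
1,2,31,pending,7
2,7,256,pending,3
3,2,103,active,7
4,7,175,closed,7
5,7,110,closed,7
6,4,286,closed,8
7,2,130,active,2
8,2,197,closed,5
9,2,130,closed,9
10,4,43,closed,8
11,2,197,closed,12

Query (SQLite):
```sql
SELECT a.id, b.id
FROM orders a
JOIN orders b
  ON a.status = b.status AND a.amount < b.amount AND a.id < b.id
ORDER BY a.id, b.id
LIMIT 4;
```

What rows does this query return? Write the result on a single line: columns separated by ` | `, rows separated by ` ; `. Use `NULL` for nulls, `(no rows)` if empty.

1 | 2 ; 3 | 7 ; 4 | 6 ; 4 | 8

Pairs (a,b) with same status, a.amount < b.amount, a.id < b.id.
status groups: active:{3,7} closed:{4,5,6,8,9,10,11} pending:{1,2}
Ordered by (a.id, b.id); first 4.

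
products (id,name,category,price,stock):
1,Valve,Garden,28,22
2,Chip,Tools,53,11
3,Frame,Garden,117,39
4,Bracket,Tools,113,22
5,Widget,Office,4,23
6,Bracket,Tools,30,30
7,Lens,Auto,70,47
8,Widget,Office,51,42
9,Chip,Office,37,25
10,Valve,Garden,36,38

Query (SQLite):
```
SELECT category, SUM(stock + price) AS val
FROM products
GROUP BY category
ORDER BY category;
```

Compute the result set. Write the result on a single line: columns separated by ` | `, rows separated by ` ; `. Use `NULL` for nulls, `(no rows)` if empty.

Auto | 117 ; Garden | 280 ; Office | 182 ; Tools | 259

For each row compute stock + price.
Group by category; take SUM of the expression per group.
  Auto: ids {7} → SUM(stock + price)=117
  Garden: ids {1, 3, 10} → SUM(stock + price)=280
  Office: ids {5, 8, 9} → SUM(stock + price)=182
  Tools: ids {2, 4, 6} → SUM(stock + price)=259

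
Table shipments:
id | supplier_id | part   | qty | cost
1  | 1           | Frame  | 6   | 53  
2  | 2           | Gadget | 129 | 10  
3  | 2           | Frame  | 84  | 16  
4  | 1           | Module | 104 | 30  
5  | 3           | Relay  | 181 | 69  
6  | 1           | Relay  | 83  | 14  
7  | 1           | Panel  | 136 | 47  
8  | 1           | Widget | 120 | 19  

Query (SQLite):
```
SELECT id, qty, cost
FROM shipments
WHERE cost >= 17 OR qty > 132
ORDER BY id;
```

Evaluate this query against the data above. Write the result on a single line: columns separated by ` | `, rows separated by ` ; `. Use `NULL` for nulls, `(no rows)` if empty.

cost >= 17: ids {1, 4, 5, 7, 8}
qty > 132: ids {5, 7}
Combine with OR.

1 | 6 | 53 ; 4 | 104 | 30 ; 5 | 181 | 69 ; 7 | 136 | 47 ; 8 | 120 | 19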